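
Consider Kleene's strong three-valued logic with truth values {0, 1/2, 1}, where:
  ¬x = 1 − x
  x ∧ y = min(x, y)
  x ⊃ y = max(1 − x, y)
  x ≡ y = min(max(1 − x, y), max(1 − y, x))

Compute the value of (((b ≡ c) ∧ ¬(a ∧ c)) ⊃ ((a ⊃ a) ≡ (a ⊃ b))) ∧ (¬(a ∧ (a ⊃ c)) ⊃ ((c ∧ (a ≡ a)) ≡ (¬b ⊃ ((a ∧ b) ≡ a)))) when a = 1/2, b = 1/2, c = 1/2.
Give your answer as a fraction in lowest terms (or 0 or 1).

1/2

b ≡ c = 1/2 ≡ 1/2 = 1/2
a ∧ c = 1/2 ∧ 1/2 = 1/2
¬(a ∧ c) = ¬1/2 = 1/2
(b ≡ c) ∧ ¬(a ∧ c) = 1/2 ∧ 1/2 = 1/2
a ⊃ a = 1/2 ⊃ 1/2 = 1/2
a ⊃ b = 1/2 ⊃ 1/2 = 1/2
(a ⊃ a) ≡ (a ⊃ b) = 1/2 ≡ 1/2 = 1/2
((b ≡ c) ∧ ¬(a ∧ c)) ⊃ ((a ⊃ a) ≡ (a ⊃ b)) = 1/2 ⊃ 1/2 = 1/2
a ⊃ c = 1/2 ⊃ 1/2 = 1/2
a ∧ (a ⊃ c) = 1/2 ∧ 1/2 = 1/2
¬(a ∧ (a ⊃ c)) = ¬1/2 = 1/2
a ≡ a = 1/2 ≡ 1/2 = 1/2
c ∧ (a ≡ a) = 1/2 ∧ 1/2 = 1/2
¬b = ¬1/2 = 1/2
a ∧ b = 1/2 ∧ 1/2 = 1/2
(a ∧ b) ≡ a = 1/2 ≡ 1/2 = 1/2
¬b ⊃ ((a ∧ b) ≡ a) = 1/2 ⊃ 1/2 = 1/2
(c ∧ (a ≡ a)) ≡ (¬b ⊃ ((a ∧ b) ≡ a)) = 1/2 ≡ 1/2 = 1/2
¬(a ∧ (a ⊃ c)) ⊃ ((c ∧ (a ≡ a)) ≡ (¬b ⊃ ((a ∧ b) ≡ a))) = 1/2 ⊃ 1/2 = 1/2
(((b ≡ c) ∧ ¬(a ∧ c)) ⊃ ((a ⊃ a) ≡ (a ⊃ b))) ∧ (¬(a ∧ (a ⊃ c)) ⊃ ((c ∧ (a ≡ a)) ≡ (¬b ⊃ ((a ∧ b) ≡ a)))) = 1/2 ∧ 1/2 = 1/2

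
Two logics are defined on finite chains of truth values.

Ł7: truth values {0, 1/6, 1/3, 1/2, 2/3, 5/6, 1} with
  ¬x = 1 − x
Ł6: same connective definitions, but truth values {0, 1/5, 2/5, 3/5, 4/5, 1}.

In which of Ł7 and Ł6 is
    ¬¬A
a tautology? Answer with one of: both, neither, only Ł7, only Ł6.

neither

In Ł7: at A = 0 the value is 0 — not a tautology.
In Ł6: at A = 0 the value is 0 — not a tautology.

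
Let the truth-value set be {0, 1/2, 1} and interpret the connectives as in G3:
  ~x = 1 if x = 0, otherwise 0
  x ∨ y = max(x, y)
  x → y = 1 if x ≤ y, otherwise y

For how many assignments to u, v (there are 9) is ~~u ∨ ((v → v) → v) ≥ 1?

7

u = 0, v = 0 ↦ 0  <
u = 0, v = 1/2 ↦ 1/2  <
u = 0, v = 1 ↦ 1  ≥
u = 1/2, v = 0 ↦ 1  ≥
u = 1/2, v = 1/2 ↦ 1  ≥
u = 1/2, v = 1 ↦ 1  ≥
u = 1, v = 0 ↦ 1  ≥
u = 1, v = 1/2 ↦ 1  ≥
u = 1, v = 1 ↦ 1  ≥
So 7 of the 9 assignments meet the threshold.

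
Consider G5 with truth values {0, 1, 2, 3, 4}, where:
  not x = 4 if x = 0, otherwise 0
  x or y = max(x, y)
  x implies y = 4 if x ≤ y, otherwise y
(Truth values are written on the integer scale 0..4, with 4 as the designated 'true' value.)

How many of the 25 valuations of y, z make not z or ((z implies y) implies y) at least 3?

22

value 4: 19 assignments (counts)
value 3: 3 assignments (counts)
value 2: 2 assignments
value 1: 1 assignment
So 22 of the 25 assignments meet the threshold.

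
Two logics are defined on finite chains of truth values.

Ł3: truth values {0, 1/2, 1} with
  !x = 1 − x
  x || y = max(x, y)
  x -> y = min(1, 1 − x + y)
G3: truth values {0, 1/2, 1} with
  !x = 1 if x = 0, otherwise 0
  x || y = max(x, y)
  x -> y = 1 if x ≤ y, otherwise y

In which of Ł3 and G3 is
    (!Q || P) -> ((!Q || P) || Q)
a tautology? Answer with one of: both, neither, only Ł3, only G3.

In Ł3: every assignment gives 1 — tautology.
In G3: every assignment gives 1 — tautology.

both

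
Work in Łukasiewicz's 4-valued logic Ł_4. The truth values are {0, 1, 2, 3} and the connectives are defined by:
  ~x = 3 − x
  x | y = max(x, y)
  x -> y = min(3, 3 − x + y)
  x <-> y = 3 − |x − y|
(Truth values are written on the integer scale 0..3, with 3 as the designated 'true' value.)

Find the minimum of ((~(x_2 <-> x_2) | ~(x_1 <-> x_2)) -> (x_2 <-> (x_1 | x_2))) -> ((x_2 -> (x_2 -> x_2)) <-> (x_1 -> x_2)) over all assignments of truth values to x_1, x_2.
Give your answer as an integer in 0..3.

Take x_1 = 1, x_2 = 0:
x_2 <-> x_2 = 0 <-> 0 = 3
~(x_2 <-> x_2) = ~3 = 0
x_1 <-> x_2 = 1 <-> 0 = 2
~(x_1 <-> x_2) = ~2 = 1
~(x_2 <-> x_2) | ~(x_1 <-> x_2) = 0 | 1 = 1
x_1 | x_2 = 1 | 0 = 1
x_2 <-> (x_1 | x_2) = 0 <-> 1 = 2
(~(x_2 <-> x_2) | ~(x_1 <-> x_2)) -> (x_2 <-> (x_1 | x_2)) = 1 -> 2 = 3
x_2 -> x_2 = 0 -> 0 = 3
x_2 -> (x_2 -> x_2) = 0 -> 3 = 3
x_1 -> x_2 = 1 -> 0 = 2
(x_2 -> (x_2 -> x_2)) <-> (x_1 -> x_2) = 3 <-> 2 = 2
((~(x_2 <-> x_2) | ~(x_1 <-> x_2)) -> (x_2 <-> (x_1 | x_2))) -> ((x_2 -> (x_2 -> x_2)) <-> (x_1 -> x_2)) = 3 -> 2 = 2
No assignment yields a value below 2, so this is the minimum.

2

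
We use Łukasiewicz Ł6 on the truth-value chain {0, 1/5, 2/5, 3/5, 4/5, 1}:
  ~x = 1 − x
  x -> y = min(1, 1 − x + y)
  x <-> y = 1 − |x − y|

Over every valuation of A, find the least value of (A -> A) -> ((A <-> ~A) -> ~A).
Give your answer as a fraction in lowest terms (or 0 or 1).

Take A = 3/5:
A -> A = 3/5 -> 3/5 = 1
~A = ~3/5 = 2/5
A <-> ~A = 3/5 <-> 2/5 = 4/5
~A = ~3/5 = 2/5
(A <-> ~A) -> ~A = 4/5 -> 2/5 = 3/5
(A -> A) -> ((A <-> ~A) -> ~A) = 1 -> 3/5 = 3/5
No assignment yields a value below 3/5, so this is the minimum.

3/5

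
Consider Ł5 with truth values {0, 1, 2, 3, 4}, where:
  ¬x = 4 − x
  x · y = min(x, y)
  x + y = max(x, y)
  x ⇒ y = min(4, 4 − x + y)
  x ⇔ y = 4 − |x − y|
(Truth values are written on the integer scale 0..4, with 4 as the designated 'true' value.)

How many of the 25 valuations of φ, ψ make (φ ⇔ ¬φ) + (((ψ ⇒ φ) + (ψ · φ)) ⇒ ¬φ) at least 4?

value 4: 13 assignments (counts)
value 3: 2 assignments
value 2: 5 assignments
value 0: 5 assignments
So 13 of the 25 assignments meet the threshold.

13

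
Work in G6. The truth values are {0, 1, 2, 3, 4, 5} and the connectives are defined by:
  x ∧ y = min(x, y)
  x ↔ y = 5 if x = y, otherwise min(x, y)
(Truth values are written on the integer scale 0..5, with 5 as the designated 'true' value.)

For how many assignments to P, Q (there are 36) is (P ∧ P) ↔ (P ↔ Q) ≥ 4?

value 5: 16 assignments (counts)
value 4: 2 assignments (counts)
value 3: 3 assignments
value 2: 4 assignments
value 1: 5 assignments
value 0: 6 assignments
So 18 of the 36 assignments meet the threshold.

18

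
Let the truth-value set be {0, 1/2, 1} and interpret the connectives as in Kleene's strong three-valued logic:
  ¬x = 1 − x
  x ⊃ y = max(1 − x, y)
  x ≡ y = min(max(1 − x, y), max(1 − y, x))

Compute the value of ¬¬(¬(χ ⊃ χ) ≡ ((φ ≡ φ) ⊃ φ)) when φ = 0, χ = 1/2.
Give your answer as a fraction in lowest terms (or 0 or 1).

χ ⊃ χ = 1/2 ⊃ 1/2 = 1/2
¬(χ ⊃ χ) = ¬1/2 = 1/2
φ ≡ φ = 0 ≡ 0 = 1
(φ ≡ φ) ⊃ φ = 1 ⊃ 0 = 0
¬(χ ⊃ χ) ≡ ((φ ≡ φ) ⊃ φ) = 1/2 ≡ 0 = 1/2
¬(¬(χ ⊃ χ) ≡ ((φ ≡ φ) ⊃ φ)) = ¬1/2 = 1/2
¬¬(¬(χ ⊃ χ) ≡ ((φ ≡ φ) ⊃ φ)) = ¬1/2 = 1/2

1/2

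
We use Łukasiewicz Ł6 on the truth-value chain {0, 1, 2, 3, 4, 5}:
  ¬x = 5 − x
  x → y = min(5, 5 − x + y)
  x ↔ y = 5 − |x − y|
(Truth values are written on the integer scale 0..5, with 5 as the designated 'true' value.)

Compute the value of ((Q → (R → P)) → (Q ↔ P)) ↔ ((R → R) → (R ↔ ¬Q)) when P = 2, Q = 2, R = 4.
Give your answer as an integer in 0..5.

R → P = 4 → 2 = 3
Q → (R → P) = 2 → 3 = 5
Q ↔ P = 2 ↔ 2 = 5
(Q → (R → P)) → (Q ↔ P) = 5 → 5 = 5
R → R = 4 → 4 = 5
¬Q = ¬2 = 3
R ↔ ¬Q = 4 ↔ 3 = 4
(R → R) → (R ↔ ¬Q) = 5 → 4 = 4
((Q → (R → P)) → (Q ↔ P)) ↔ ((R → R) → (R ↔ ¬Q)) = 5 ↔ 4 = 4

4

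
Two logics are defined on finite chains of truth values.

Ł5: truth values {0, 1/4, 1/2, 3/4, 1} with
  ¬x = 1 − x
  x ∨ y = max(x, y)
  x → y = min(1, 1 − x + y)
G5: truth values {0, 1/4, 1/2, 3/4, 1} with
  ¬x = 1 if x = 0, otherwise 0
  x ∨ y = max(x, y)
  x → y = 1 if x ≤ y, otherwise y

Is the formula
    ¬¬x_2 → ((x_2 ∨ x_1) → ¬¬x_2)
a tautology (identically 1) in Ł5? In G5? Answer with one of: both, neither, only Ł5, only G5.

In Ł5: every assignment gives 1 — tautology.
In G5: every assignment gives 1 — tautology.

both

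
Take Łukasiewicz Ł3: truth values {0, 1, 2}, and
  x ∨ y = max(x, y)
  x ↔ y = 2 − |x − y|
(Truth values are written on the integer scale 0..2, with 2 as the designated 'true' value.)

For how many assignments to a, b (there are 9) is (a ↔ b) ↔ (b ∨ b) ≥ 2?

a = 0, b = 0 ↦ 0  <
a = 0, b = 1 ↦ 2  ≥
a = 0, b = 2 ↦ 0  <
a = 1, b = 0 ↦ 1  <
a = 1, b = 1 ↦ 1  <
a = 1, b = 2 ↦ 1  <
a = 2, b = 0 ↦ 2  ≥
a = 2, b = 1 ↦ 2  ≥
a = 2, b = 2 ↦ 2  ≥
So 4 of the 9 assignments meet the threshold.

4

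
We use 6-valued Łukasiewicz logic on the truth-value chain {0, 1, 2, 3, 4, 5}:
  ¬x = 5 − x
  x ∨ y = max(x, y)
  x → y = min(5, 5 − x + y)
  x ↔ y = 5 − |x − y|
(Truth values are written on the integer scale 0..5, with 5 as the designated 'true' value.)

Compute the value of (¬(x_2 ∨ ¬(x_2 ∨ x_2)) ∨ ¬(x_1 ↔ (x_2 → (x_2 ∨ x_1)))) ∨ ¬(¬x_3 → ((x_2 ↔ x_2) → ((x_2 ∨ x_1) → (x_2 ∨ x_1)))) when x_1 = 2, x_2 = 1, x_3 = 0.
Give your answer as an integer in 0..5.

3

x_2 ∨ x_2 = 1 ∨ 1 = 1
¬(x_2 ∨ x_2) = ¬1 = 4
x_2 ∨ ¬(x_2 ∨ x_2) = 1 ∨ 4 = 4
¬(x_2 ∨ ¬(x_2 ∨ x_2)) = ¬4 = 1
x_2 ∨ x_1 = 1 ∨ 2 = 2
x_2 → (x_2 ∨ x_1) = 1 → 2 = 5
x_1 ↔ (x_2 → (x_2 ∨ x_1)) = 2 ↔ 5 = 2
¬(x_1 ↔ (x_2 → (x_2 ∨ x_1))) = ¬2 = 3
¬(x_2 ∨ ¬(x_2 ∨ x_2)) ∨ ¬(x_1 ↔ (x_2 → (x_2 ∨ x_1))) = 1 ∨ 3 = 3
¬x_3 = ¬0 = 5
x_2 ↔ x_2 = 1 ↔ 1 = 5
x_2 ∨ x_1 = 1 ∨ 2 = 2
x_2 ∨ x_1 = 1 ∨ 2 = 2
(x_2 ∨ x_1) → (x_2 ∨ x_1) = 2 → 2 = 5
(x_2 ↔ x_2) → ((x_2 ∨ x_1) → (x_2 ∨ x_1)) = 5 → 5 = 5
¬x_3 → ((x_2 ↔ x_2) → ((x_2 ∨ x_1) → (x_2 ∨ x_1))) = 5 → 5 = 5
¬(¬x_3 → ((x_2 ↔ x_2) → ((x_2 ∨ x_1) → (x_2 ∨ x_1)))) = ¬5 = 0
(¬(x_2 ∨ ¬(x_2 ∨ x_2)) ∨ ¬(x_1 ↔ (x_2 → (x_2 ∨ x_1)))) ∨ ¬(¬x_3 → ((x_2 ↔ x_2) → ((x_2 ∨ x_1) → (x_2 ∨ x_1)))) = 3 ∨ 0 = 3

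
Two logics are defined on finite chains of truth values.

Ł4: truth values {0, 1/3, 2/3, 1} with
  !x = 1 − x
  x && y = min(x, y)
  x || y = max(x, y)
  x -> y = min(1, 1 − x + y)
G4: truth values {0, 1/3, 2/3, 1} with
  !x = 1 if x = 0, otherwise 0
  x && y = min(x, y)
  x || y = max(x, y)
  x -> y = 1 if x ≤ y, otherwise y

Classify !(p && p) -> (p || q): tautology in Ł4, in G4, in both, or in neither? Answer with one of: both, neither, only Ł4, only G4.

In Ł4: at p = 0, q = 0 the value is 0 — not a tautology.
In G4: at p = 0, q = 0 the value is 0 — not a tautology.

neither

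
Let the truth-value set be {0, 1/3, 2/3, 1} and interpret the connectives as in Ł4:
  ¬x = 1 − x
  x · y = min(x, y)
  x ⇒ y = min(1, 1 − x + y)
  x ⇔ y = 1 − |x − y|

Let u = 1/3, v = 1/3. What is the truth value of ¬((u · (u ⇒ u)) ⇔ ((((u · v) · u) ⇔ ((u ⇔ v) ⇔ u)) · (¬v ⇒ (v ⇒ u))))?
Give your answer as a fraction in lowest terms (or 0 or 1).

2/3

u ⇒ u = 1/3 ⇒ 1/3 = 1
u · (u ⇒ u) = 1/3 · 1 = 1/3
u · v = 1/3 · 1/3 = 1/3
(u · v) · u = 1/3 · 1/3 = 1/3
u ⇔ v = 1/3 ⇔ 1/3 = 1
(u ⇔ v) ⇔ u = 1 ⇔ 1/3 = 1/3
((u · v) · u) ⇔ ((u ⇔ v) ⇔ u) = 1/3 ⇔ 1/3 = 1
¬v = ¬1/3 = 2/3
v ⇒ u = 1/3 ⇒ 1/3 = 1
¬v ⇒ (v ⇒ u) = 2/3 ⇒ 1 = 1
(((u · v) · u) ⇔ ((u ⇔ v) ⇔ u)) · (¬v ⇒ (v ⇒ u)) = 1 · 1 = 1
(u · (u ⇒ u)) ⇔ ((((u · v) · u) ⇔ ((u ⇔ v) ⇔ u)) · (¬v ⇒ (v ⇒ u))) = 1/3 ⇔ 1 = 1/3
¬((u · (u ⇒ u)) ⇔ ((((u · v) · u) ⇔ ((u ⇔ v) ⇔ u)) · (¬v ⇒ (v ⇒ u)))) = ¬1/3 = 2/3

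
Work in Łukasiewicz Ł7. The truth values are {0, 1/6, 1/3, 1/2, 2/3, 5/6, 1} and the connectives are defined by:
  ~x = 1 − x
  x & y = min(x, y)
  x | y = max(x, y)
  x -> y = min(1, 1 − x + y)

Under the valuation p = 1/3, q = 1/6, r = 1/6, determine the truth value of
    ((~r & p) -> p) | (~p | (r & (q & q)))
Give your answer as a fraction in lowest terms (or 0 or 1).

~r = ~1/6 = 5/6
~r & p = 5/6 & 1/3 = 1/3
(~r & p) -> p = 1/3 -> 1/3 = 1
~p = ~1/3 = 2/3
q & q = 1/6 & 1/6 = 1/6
r & (q & q) = 1/6 & 1/6 = 1/6
~p | (r & (q & q)) = 2/3 | 1/6 = 2/3
((~r & p) -> p) | (~p | (r & (q & q))) = 1 | 2/3 = 1

1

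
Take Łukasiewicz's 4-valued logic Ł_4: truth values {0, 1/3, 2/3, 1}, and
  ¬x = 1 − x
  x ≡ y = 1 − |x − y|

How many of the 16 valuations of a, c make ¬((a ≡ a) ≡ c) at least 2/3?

a = 0, c = 0 ↦ 1  ≥
a = 0, c = 1/3 ↦ 2/3  ≥
a = 0, c = 2/3 ↦ 1/3  <
a = 0, c = 1 ↦ 0  <
a = 1/3, c = 0 ↦ 1  ≥
a = 1/3, c = 1/3 ↦ 2/3  ≥
a = 1/3, c = 2/3 ↦ 1/3  <
a = 1/3, c = 1 ↦ 0  <
a = 2/3, c = 0 ↦ 1  ≥
a = 2/3, c = 1/3 ↦ 2/3  ≥
a = 2/3, c = 2/3 ↦ 1/3  <
a = 2/3, c = 1 ↦ 0  <
a = 1, c = 0 ↦ 1  ≥
a = 1, c = 1/3 ↦ 2/3  ≥
a = 1, c = 2/3 ↦ 1/3  <
a = 1, c = 1 ↦ 0  <
So 8 of the 16 assignments meet the threshold.

8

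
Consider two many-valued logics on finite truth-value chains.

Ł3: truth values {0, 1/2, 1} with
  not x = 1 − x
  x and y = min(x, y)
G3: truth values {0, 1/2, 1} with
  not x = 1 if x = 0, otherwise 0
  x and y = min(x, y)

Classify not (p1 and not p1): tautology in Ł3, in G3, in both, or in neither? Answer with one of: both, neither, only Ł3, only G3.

only G3

In Ł3: at p1 = 1/2 the value is 1/2 — not a tautology.
In G3: every assignment gives 1 — tautology.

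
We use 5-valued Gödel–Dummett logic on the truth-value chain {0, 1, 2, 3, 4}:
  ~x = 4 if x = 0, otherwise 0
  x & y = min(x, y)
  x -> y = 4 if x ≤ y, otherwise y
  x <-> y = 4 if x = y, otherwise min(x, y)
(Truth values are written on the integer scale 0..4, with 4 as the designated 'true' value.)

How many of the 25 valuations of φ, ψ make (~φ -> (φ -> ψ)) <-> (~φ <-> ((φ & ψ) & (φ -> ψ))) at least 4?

4

value 4: 4 assignments (counts)
value 0: 21 assignments
So 4 of the 25 assignments meet the threshold.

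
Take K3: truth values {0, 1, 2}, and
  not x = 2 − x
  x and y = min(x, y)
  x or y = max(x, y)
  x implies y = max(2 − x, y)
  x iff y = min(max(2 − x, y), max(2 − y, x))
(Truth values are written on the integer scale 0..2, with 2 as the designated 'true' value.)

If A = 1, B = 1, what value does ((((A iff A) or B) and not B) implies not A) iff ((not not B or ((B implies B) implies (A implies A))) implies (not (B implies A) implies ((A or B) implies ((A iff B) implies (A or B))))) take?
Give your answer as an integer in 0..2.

A iff A = 1 iff 1 = 1
(A iff A) or B = 1 or 1 = 1
not B = not 1 = 1
((A iff A) or B) and not B = 1 and 1 = 1
not A = not 1 = 1
(((A iff A) or B) and not B) implies not A = 1 implies 1 = 1
not B = not 1 = 1
not not B = not 1 = 1
B implies B = 1 implies 1 = 1
A implies A = 1 implies 1 = 1
(B implies B) implies (A implies A) = 1 implies 1 = 1
not not B or ((B implies B) implies (A implies A)) = 1 or 1 = 1
B implies A = 1 implies 1 = 1
not (B implies A) = not 1 = 1
A or B = 1 or 1 = 1
A iff B = 1 iff 1 = 1
A or B = 1 or 1 = 1
(A iff B) implies (A or B) = 1 implies 1 = 1
(A or B) implies ((A iff B) implies (A or B)) = 1 implies 1 = 1
not (B implies A) implies ((A or B) implies ((A iff B) implies (A or B))) = 1 implies 1 = 1
(not not B or ((B implies B) implies (A implies A))) implies (not (B implies A) implies ((A or B) implies ((A iff B) implies (A or B)))) = 1 implies 1 = 1
((((A iff A) or B) and not B) implies not A) iff ((not not B or ((B implies B) implies (A implies A))) implies (not (B implies A) implies ((A or B) implies ((A iff B) implies (A or B))))) = 1 iff 1 = 1

1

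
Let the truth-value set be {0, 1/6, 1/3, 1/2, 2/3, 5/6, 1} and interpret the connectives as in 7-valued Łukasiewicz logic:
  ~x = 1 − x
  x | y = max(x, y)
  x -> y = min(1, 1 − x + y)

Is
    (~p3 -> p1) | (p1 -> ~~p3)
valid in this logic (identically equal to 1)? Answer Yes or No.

No

Counterexample: take p1 = 1/6, p3 = 0.
~p3 = ~0 = 1
~p3 -> p1 = 1 -> 1/6 = 1/6
~p3 = ~0 = 1
~~p3 = ~1 = 0
p1 -> ~~p3 = 1/6 -> 0 = 5/6
(~p3 -> p1) | (p1 -> ~~p3) = 1/6 | 5/6 = 5/6
This gives 5/6 ≠ 1.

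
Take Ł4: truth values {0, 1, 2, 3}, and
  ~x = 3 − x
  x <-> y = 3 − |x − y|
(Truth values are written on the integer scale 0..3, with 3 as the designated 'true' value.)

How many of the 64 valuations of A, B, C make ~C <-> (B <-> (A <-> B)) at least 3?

16

value 3: 16 assignments (counts)
value 2: 25 assignments
value 1: 16 assignments
value 0: 7 assignments
So 16 of the 64 assignments meet the threshold.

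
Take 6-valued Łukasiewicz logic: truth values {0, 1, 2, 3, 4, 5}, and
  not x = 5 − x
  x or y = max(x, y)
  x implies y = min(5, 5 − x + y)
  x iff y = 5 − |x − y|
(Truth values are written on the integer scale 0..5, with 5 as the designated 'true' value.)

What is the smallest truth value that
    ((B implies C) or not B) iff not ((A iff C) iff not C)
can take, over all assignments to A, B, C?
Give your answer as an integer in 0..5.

0

Take A = 0, B = 0, C = 0:
B implies C = 0 implies 0 = 5
not B = not 0 = 5
(B implies C) or not B = 5 or 5 = 5
A iff C = 0 iff 0 = 5
not C = not 0 = 5
(A iff C) iff not C = 5 iff 5 = 5
not ((A iff C) iff not C) = not 5 = 0
((B implies C) or not B) iff not ((A iff C) iff not C) = 5 iff 0 = 0
No assignment yields a value below 0, so this is the minimum.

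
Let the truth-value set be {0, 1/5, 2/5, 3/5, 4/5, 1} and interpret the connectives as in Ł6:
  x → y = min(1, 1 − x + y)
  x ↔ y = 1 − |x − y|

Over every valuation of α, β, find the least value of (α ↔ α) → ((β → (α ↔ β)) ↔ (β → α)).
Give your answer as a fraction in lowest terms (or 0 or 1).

Take α = 0, β = 2/5:
α ↔ α = 0 ↔ 0 = 1
α ↔ β = 0 ↔ 2/5 = 3/5
β → (α ↔ β) = 2/5 → 3/5 = 1
β → α = 2/5 → 0 = 3/5
(β → (α ↔ β)) ↔ (β → α) = 1 ↔ 3/5 = 3/5
(α ↔ α) → ((β → (α ↔ β)) ↔ (β → α)) = 1 → 3/5 = 3/5
No assignment yields a value below 3/5, so this is the minimum.

3/5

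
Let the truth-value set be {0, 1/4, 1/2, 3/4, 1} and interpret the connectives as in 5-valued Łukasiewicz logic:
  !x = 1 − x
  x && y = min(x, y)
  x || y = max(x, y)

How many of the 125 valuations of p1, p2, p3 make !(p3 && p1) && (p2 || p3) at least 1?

13

value 1: 13 assignments (counts)
value 3/4: 31 assignments
value 1/2: 41 assignments
value 1/4: 30 assignments
value 0: 10 assignments
So 13 of the 125 assignments meet the threshold.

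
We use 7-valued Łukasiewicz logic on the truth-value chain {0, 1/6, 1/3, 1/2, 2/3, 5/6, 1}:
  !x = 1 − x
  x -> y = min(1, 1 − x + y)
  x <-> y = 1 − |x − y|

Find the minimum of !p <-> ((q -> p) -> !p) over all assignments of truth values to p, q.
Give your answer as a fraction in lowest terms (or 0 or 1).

1/2

Take p = 1/2, q = 1:
!p = !1/2 = 1/2
q -> p = 1 -> 1/2 = 1/2
!p = !1/2 = 1/2
(q -> p) -> !p = 1/2 -> 1/2 = 1
!p <-> ((q -> p) -> !p) = 1/2 <-> 1 = 1/2
No assignment yields a value below 1/2, so this is the minimum.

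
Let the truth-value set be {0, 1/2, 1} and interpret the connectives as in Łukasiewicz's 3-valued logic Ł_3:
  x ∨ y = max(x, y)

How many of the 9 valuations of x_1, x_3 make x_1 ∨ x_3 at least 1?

5

x_1 = 0, x_3 = 0 ↦ 0  <
x_1 = 0, x_3 = 1/2 ↦ 1/2  <
x_1 = 0, x_3 = 1 ↦ 1  ≥
x_1 = 1/2, x_3 = 0 ↦ 1/2  <
x_1 = 1/2, x_3 = 1/2 ↦ 1/2  <
x_1 = 1/2, x_3 = 1 ↦ 1  ≥
x_1 = 1, x_3 = 0 ↦ 1  ≥
x_1 = 1, x_3 = 1/2 ↦ 1  ≥
x_1 = 1, x_3 = 1 ↦ 1  ≥
So 5 of the 9 assignments meet the threshold.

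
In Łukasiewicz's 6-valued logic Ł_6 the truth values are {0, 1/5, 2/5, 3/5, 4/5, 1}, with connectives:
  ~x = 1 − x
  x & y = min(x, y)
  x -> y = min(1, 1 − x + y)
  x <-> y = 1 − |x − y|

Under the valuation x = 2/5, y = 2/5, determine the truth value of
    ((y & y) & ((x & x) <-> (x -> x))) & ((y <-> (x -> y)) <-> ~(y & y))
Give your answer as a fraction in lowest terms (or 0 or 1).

y & y = 2/5 & 2/5 = 2/5
x & x = 2/5 & 2/5 = 2/5
x -> x = 2/5 -> 2/5 = 1
(x & x) <-> (x -> x) = 2/5 <-> 1 = 2/5
(y & y) & ((x & x) <-> (x -> x)) = 2/5 & 2/5 = 2/5
x -> y = 2/5 -> 2/5 = 1
y <-> (x -> y) = 2/5 <-> 1 = 2/5
y & y = 2/5 & 2/5 = 2/5
~(y & y) = ~2/5 = 3/5
(y <-> (x -> y)) <-> ~(y & y) = 2/5 <-> 3/5 = 4/5
((y & y) & ((x & x) <-> (x -> x))) & ((y <-> (x -> y)) <-> ~(y & y)) = 2/5 & 4/5 = 2/5

2/5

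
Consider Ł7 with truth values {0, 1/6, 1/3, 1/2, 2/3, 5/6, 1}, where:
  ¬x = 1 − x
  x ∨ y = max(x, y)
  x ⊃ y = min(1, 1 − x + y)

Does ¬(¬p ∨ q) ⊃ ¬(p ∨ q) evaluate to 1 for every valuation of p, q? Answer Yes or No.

No

Counterexample: take p = 2/3, q = 0.
¬p = ¬2/3 = 1/3
¬p ∨ q = 1/3 ∨ 0 = 1/3
¬(¬p ∨ q) = ¬1/3 = 2/3
p ∨ q = 2/3 ∨ 0 = 2/3
¬(p ∨ q) = ¬2/3 = 1/3
¬(¬p ∨ q) ⊃ ¬(p ∨ q) = 2/3 ⊃ 1/3 = 2/3
This gives 2/3 ≠ 1.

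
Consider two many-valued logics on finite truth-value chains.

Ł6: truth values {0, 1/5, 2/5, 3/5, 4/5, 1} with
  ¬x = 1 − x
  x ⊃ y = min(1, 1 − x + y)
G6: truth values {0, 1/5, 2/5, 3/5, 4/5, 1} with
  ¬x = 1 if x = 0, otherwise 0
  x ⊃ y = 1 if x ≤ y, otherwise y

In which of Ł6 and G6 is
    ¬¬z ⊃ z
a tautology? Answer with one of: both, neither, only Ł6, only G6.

In Ł6: every assignment gives 1 — tautology.
In G6: at z = 1/5 the value is 1/5 — not a tautology.

only Ł6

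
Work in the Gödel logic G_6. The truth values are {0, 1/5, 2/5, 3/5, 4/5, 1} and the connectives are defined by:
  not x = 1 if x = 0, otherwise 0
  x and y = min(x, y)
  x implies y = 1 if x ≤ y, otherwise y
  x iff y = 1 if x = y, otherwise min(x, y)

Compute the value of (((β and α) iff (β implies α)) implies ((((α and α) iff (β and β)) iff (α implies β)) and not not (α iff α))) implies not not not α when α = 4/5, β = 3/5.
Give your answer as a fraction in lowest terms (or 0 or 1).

β and α = 3/5 and 4/5 = 3/5
β implies α = 3/5 implies 4/5 = 1
(β and α) iff (β implies α) = 3/5 iff 1 = 3/5
α and α = 4/5 and 4/5 = 4/5
β and β = 3/5 and 3/5 = 3/5
(α and α) iff (β and β) = 4/5 iff 3/5 = 3/5
α implies β = 4/5 implies 3/5 = 3/5
((α and α) iff (β and β)) iff (α implies β) = 3/5 iff 3/5 = 1
α iff α = 4/5 iff 4/5 = 1
not (α iff α) = not 1 = 0
not not (α iff α) = not 0 = 1
(((α and α) iff (β and β)) iff (α implies β)) and not not (α iff α) = 1 and 1 = 1
((β and α) iff (β implies α)) implies ((((α and α) iff (β and β)) iff (α implies β)) and not not (α iff α)) = 3/5 implies 1 = 1
not α = not 4/5 = 0
not not α = not 0 = 1
not not not α = not 1 = 0
(((β and α) iff (β implies α)) implies ((((α and α) iff (β and β)) iff (α implies β)) and not not (α iff α))) implies not not not α = 1 implies 0 = 0

0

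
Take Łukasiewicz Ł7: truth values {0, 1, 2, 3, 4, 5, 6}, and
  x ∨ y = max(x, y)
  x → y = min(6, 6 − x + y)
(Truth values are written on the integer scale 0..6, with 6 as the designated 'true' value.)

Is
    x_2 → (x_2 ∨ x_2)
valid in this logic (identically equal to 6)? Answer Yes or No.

Yes

x_2 = 0 ↦ 6
x_2 = 1 ↦ 6
x_2 = 2 ↦ 6
x_2 = 3 ↦ 6
x_2 = 4 ↦ 6
x_2 = 5 ↦ 6
x_2 = 6 ↦ 6
Every assignment gives a value ≥ 6.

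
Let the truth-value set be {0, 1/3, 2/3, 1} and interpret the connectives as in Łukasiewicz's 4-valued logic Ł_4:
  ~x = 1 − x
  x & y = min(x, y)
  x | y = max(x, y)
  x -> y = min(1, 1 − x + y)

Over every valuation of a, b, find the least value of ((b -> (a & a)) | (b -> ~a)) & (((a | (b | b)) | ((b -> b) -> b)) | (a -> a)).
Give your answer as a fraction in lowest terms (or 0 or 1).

2/3

Take a = 1/3, b = 1:
a & a = 1/3 & 1/3 = 1/3
b -> (a & a) = 1 -> 1/3 = 1/3
~a = ~1/3 = 2/3
b -> ~a = 1 -> 2/3 = 2/3
(b -> (a & a)) | (b -> ~a) = 1/3 | 2/3 = 2/3
b | b = 1 | 1 = 1
a | (b | b) = 1/3 | 1 = 1
b -> b = 1 -> 1 = 1
(b -> b) -> b = 1 -> 1 = 1
(a | (b | b)) | ((b -> b) -> b) = 1 | 1 = 1
a -> a = 1/3 -> 1/3 = 1
((a | (b | b)) | ((b -> b) -> b)) | (a -> a) = 1 | 1 = 1
((b -> (a & a)) | (b -> ~a)) & (((a | (b | b)) | ((b -> b) -> b)) | (a -> a)) = 2/3 & 1 = 2/3
No assignment yields a value below 2/3, so this is the minimum.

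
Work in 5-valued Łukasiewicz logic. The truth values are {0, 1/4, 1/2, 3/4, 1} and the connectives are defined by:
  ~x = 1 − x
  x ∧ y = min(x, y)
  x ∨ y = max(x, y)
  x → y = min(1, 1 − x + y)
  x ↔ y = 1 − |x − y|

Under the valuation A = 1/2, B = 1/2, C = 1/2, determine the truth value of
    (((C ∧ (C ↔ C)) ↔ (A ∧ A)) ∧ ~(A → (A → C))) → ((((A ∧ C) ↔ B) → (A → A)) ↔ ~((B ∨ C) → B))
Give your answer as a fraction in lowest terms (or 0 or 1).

1

C ↔ C = 1/2 ↔ 1/2 = 1
C ∧ (C ↔ C) = 1/2 ∧ 1 = 1/2
A ∧ A = 1/2 ∧ 1/2 = 1/2
(C ∧ (C ↔ C)) ↔ (A ∧ A) = 1/2 ↔ 1/2 = 1
A → C = 1/2 → 1/2 = 1
A → (A → C) = 1/2 → 1 = 1
~(A → (A → C)) = ~1 = 0
((C ∧ (C ↔ C)) ↔ (A ∧ A)) ∧ ~(A → (A → C)) = 1 ∧ 0 = 0
A ∧ C = 1/2 ∧ 1/2 = 1/2
(A ∧ C) ↔ B = 1/2 ↔ 1/2 = 1
A → A = 1/2 → 1/2 = 1
((A ∧ C) ↔ B) → (A → A) = 1 → 1 = 1
B ∨ C = 1/2 ∨ 1/2 = 1/2
(B ∨ C) → B = 1/2 → 1/2 = 1
~((B ∨ C) → B) = ~1 = 0
(((A ∧ C) ↔ B) → (A → A)) ↔ ~((B ∨ C) → B) = 1 ↔ 0 = 0
(((C ∧ (C ↔ C)) ↔ (A ∧ A)) ∧ ~(A → (A → C))) → ((((A ∧ C) ↔ B) → (A → A)) ↔ ~((B ∨ C) → B)) = 0 → 0 = 1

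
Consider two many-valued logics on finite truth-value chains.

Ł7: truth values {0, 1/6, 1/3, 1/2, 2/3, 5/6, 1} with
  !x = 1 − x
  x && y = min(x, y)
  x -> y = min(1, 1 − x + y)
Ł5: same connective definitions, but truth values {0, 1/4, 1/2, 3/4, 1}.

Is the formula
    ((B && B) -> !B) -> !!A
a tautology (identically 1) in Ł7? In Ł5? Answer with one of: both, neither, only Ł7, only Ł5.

neither

In Ł7: at A = 0, B = 0 the value is 0 — not a tautology.
In Ł5: at A = 0, B = 0 the value is 0 — not a tautology.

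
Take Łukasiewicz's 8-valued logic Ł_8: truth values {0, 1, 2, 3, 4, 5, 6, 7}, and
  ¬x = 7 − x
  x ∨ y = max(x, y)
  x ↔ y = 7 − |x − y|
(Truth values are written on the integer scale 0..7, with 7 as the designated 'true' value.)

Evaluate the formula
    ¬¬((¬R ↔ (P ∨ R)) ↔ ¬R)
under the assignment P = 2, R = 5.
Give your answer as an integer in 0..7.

¬R = ¬5 = 2
P ∨ R = 2 ∨ 5 = 5
¬R ↔ (P ∨ R) = 2 ↔ 5 = 4
¬R = ¬5 = 2
(¬R ↔ (P ∨ R)) ↔ ¬R = 4 ↔ 2 = 5
¬((¬R ↔ (P ∨ R)) ↔ ¬R) = ¬5 = 2
¬¬((¬R ↔ (P ∨ R)) ↔ ¬R) = ¬2 = 5

5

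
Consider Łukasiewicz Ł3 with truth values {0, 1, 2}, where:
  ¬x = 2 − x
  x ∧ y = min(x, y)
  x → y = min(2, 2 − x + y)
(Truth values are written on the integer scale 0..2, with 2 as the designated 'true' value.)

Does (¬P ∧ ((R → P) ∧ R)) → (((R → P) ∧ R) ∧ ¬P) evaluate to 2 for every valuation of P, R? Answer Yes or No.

P = 0, R = 0 ↦ 2
P = 0, R = 1 ↦ 2
P = 0, R = 2 ↦ 2
P = 1, R = 0 ↦ 2
P = 1, R = 1 ↦ 2
P = 1, R = 2 ↦ 2
P = 2, R = 0 ↦ 2
P = 2, R = 1 ↦ 2
P = 2, R = 2 ↦ 2
Every assignment gives a value ≥ 2.

Yes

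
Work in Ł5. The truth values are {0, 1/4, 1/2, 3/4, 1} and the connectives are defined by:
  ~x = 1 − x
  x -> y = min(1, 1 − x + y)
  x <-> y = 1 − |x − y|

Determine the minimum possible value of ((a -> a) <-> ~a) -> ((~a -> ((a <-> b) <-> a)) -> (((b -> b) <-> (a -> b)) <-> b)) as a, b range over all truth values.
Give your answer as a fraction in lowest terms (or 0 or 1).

Take a = 1/4, b = 0:
a -> a = 1/4 -> 1/4 = 1
~a = ~1/4 = 3/4
(a -> a) <-> ~a = 1 <-> 3/4 = 3/4
~a = ~1/4 = 3/4
a <-> b = 1/4 <-> 0 = 3/4
(a <-> b) <-> a = 3/4 <-> 1/4 = 1/2
~a -> ((a <-> b) <-> a) = 3/4 -> 1/2 = 3/4
b -> b = 0 -> 0 = 1
a -> b = 1/4 -> 0 = 3/4
(b -> b) <-> (a -> b) = 1 <-> 3/4 = 3/4
((b -> b) <-> (a -> b)) <-> b = 3/4 <-> 0 = 1/4
(~a -> ((a <-> b) <-> a)) -> (((b -> b) <-> (a -> b)) <-> b) = 3/4 -> 1/4 = 1/2
((a -> a) <-> ~a) -> ((~a -> ((a <-> b) <-> a)) -> (((b -> b) <-> (a -> b)) <-> b)) = 3/4 -> 1/2 = 3/4
No assignment yields a value below 3/4, so this is the minimum.

3/4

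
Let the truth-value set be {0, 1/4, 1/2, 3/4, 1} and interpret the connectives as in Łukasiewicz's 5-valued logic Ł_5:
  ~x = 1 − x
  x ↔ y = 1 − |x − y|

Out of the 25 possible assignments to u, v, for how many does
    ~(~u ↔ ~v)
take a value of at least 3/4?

value 1: 2 assignments (counts)
value 3/4: 4 assignments (counts)
value 1/2: 6 assignments
value 1/4: 8 assignments
value 0: 5 assignments
So 6 of the 25 assignments meet the threshold.

6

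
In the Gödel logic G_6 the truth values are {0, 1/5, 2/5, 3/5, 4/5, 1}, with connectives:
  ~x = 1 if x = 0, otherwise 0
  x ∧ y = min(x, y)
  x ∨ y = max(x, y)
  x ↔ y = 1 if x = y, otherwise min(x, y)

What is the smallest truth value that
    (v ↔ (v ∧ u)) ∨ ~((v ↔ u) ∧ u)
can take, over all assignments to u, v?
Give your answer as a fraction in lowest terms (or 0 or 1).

Take u = 1/5, v = 2/5:
v ∧ u = 2/5 ∧ 1/5 = 1/5
v ↔ (v ∧ u) = 2/5 ↔ 1/5 = 1/5
v ↔ u = 2/5 ↔ 1/5 = 1/5
(v ↔ u) ∧ u = 1/5 ∧ 1/5 = 1/5
~((v ↔ u) ∧ u) = ~1/5 = 0
(v ↔ (v ∧ u)) ∨ ~((v ↔ u) ∧ u) = 1/5 ∨ 0 = 1/5
No assignment yields a value below 1/5, so this is the minimum.

1/5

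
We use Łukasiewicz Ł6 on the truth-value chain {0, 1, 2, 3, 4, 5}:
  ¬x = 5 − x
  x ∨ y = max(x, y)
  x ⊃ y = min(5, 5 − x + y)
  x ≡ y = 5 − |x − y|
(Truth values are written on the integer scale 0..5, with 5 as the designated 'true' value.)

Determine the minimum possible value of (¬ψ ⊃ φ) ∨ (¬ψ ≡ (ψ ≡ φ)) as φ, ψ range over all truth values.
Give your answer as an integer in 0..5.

Take φ = 2, ψ = 0:
¬ψ = ¬0 = 5
¬ψ ⊃ φ = 5 ⊃ 2 = 2
¬ψ = ¬0 = 5
ψ ≡ φ = 0 ≡ 2 = 3
¬ψ ≡ (ψ ≡ φ) = 5 ≡ 3 = 3
(¬ψ ⊃ φ) ∨ (¬ψ ≡ (ψ ≡ φ)) = 2 ∨ 3 = 3
No assignment yields a value below 3, so this is the minimum.

3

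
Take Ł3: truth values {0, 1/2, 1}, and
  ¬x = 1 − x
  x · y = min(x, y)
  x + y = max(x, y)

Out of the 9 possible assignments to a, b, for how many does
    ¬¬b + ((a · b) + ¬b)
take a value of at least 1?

6

a = 0, b = 0 ↦ 1  ≥
a = 0, b = 1/2 ↦ 1/2  <
a = 0, b = 1 ↦ 1  ≥
a = 1/2, b = 0 ↦ 1  ≥
a = 1/2, b = 1/2 ↦ 1/2  <
a = 1/2, b = 1 ↦ 1  ≥
a = 1, b = 0 ↦ 1  ≥
a = 1, b = 1/2 ↦ 1/2  <
a = 1, b = 1 ↦ 1  ≥
So 6 of the 9 assignments meet the threshold.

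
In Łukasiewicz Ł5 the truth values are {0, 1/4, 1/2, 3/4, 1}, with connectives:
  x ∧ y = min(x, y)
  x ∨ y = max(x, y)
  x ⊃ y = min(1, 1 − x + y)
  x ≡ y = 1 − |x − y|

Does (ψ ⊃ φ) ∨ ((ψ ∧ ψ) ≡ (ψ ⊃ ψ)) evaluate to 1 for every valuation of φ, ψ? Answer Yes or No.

Counterexample: take φ = 0, ψ = 1/4.
ψ ⊃ φ = 1/4 ⊃ 0 = 3/4
ψ ∧ ψ = 1/4 ∧ 1/4 = 1/4
ψ ⊃ ψ = 1/4 ⊃ 1/4 = 1
(ψ ∧ ψ) ≡ (ψ ⊃ ψ) = 1/4 ≡ 1 = 1/4
(ψ ⊃ φ) ∨ ((ψ ∧ ψ) ≡ (ψ ⊃ ψ)) = 3/4 ∨ 1/4 = 3/4
This gives 3/4 ≠ 1.

No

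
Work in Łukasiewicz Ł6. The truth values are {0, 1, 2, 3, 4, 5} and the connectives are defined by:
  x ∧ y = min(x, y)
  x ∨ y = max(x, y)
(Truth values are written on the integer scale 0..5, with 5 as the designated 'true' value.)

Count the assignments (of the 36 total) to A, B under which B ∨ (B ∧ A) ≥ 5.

value 5: 6 assignments (counts)
value 4: 6 assignments
value 3: 6 assignments
value 2: 6 assignments
value 1: 6 assignments
value 0: 6 assignments
So 6 of the 36 assignments meet the threshold.

6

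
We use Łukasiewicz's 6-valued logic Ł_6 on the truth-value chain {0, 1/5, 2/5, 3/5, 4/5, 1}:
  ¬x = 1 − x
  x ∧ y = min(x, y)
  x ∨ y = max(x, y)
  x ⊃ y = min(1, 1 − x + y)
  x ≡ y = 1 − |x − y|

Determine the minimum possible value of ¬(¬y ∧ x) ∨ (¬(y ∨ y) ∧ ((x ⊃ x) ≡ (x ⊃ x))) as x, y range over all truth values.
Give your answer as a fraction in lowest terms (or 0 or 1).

3/5

Take x = 2/5, y = 2/5:
¬y = ¬2/5 = 3/5
¬y ∧ x = 3/5 ∧ 2/5 = 2/5
¬(¬y ∧ x) = ¬2/5 = 3/5
y ∨ y = 2/5 ∨ 2/5 = 2/5
¬(y ∨ y) = ¬2/5 = 3/5
x ⊃ x = 2/5 ⊃ 2/5 = 1
x ⊃ x = 2/5 ⊃ 2/5 = 1
(x ⊃ x) ≡ (x ⊃ x) = 1 ≡ 1 = 1
¬(y ∨ y) ∧ ((x ⊃ x) ≡ (x ⊃ x)) = 3/5 ∧ 1 = 3/5
¬(¬y ∧ x) ∨ (¬(y ∨ y) ∧ ((x ⊃ x) ≡ (x ⊃ x))) = 3/5 ∨ 3/5 = 3/5
No assignment yields a value below 3/5, so this is the minimum.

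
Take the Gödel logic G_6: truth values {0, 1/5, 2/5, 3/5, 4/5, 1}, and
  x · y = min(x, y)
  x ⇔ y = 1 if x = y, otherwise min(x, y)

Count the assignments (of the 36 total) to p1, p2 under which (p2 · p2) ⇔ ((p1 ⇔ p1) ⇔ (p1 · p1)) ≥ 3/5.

value 1: 6 assignments (counts)
value 4/5: 2 assignments (counts)
value 3/5: 4 assignments (counts)
value 2/5: 6 assignments
value 1/5: 8 assignments
value 0: 10 assignments
So 12 of the 36 assignments meet the threshold.

12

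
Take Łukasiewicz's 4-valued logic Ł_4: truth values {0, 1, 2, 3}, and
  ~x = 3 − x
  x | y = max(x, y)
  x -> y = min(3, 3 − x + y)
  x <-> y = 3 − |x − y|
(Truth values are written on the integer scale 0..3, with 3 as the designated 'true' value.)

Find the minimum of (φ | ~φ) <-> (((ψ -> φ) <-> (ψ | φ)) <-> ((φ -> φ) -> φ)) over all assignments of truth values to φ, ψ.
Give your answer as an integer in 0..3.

Take φ = 0, ψ = 1:
~φ = ~0 = 3
φ | ~φ = 0 | 3 = 3
ψ -> φ = 1 -> 0 = 2
ψ | φ = 1 | 0 = 1
(ψ -> φ) <-> (ψ | φ) = 2 <-> 1 = 2
φ -> φ = 0 -> 0 = 3
(φ -> φ) -> φ = 3 -> 0 = 0
((ψ -> φ) <-> (ψ | φ)) <-> ((φ -> φ) -> φ) = 2 <-> 0 = 1
(φ | ~φ) <-> (((ψ -> φ) <-> (ψ | φ)) <-> ((φ -> φ) -> φ)) = 3 <-> 1 = 1
No assignment yields a value below 1, so this is the minimum.

1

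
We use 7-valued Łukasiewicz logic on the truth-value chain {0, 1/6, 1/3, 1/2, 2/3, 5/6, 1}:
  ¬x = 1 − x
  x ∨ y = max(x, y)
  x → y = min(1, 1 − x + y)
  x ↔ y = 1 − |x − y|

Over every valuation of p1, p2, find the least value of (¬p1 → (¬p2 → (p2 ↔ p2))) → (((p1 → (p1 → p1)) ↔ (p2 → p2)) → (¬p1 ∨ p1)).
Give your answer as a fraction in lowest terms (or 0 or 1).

Take p1 = 1/2, p2 = 0:
¬p1 = ¬1/2 = 1/2
¬p2 = ¬0 = 1
p2 ↔ p2 = 0 ↔ 0 = 1
¬p2 → (p2 ↔ p2) = 1 → 1 = 1
¬p1 → (¬p2 → (p2 ↔ p2)) = 1/2 → 1 = 1
p1 → p1 = 1/2 → 1/2 = 1
p1 → (p1 → p1) = 1/2 → 1 = 1
p2 → p2 = 0 → 0 = 1
(p1 → (p1 → p1)) ↔ (p2 → p2) = 1 ↔ 1 = 1
¬p1 = ¬1/2 = 1/2
¬p1 ∨ p1 = 1/2 ∨ 1/2 = 1/2
((p1 → (p1 → p1)) ↔ (p2 → p2)) → (¬p1 ∨ p1) = 1 → 1/2 = 1/2
(¬p1 → (¬p2 → (p2 ↔ p2))) → (((p1 → (p1 → p1)) ↔ (p2 → p2)) → (¬p1 ∨ p1)) = 1 → 1/2 = 1/2
No assignment yields a value below 1/2, so this is the minimum.

1/2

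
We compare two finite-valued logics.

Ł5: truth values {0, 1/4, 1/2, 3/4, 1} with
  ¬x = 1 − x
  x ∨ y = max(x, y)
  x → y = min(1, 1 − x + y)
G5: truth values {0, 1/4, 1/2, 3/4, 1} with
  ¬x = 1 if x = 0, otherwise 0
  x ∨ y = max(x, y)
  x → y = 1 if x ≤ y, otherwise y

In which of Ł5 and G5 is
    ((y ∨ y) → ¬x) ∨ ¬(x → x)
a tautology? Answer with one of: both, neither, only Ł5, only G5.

neither

In Ł5: at x = 1/4, y = 1 the value is 3/4 — not a tautology.
In G5: at x = 1/4, y = 1/4 the value is 0 — not a tautology.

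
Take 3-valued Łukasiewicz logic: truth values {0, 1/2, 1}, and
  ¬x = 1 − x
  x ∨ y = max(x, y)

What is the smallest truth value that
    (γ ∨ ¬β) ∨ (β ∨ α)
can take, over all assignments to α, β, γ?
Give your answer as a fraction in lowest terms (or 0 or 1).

1/2

Take α = 0, β = 1/2, γ = 0:
¬β = ¬1/2 = 1/2
γ ∨ ¬β = 0 ∨ 1/2 = 1/2
β ∨ α = 1/2 ∨ 0 = 1/2
(γ ∨ ¬β) ∨ (β ∨ α) = 1/2 ∨ 1/2 = 1/2
No assignment yields a value below 1/2, so this is the minimum.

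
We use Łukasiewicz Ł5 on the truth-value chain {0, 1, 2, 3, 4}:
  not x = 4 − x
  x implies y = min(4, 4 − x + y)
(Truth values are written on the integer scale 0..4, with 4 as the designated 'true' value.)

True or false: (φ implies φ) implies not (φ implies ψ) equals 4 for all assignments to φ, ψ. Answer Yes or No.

No

Counterexample: take φ = 0, ψ = 0.
φ implies φ = 0 implies 0 = 4
φ implies ψ = 0 implies 0 = 4
not (φ implies ψ) = not 4 = 0
(φ implies φ) implies not (φ implies ψ) = 4 implies 0 = 0
This gives 0 ≠ 4.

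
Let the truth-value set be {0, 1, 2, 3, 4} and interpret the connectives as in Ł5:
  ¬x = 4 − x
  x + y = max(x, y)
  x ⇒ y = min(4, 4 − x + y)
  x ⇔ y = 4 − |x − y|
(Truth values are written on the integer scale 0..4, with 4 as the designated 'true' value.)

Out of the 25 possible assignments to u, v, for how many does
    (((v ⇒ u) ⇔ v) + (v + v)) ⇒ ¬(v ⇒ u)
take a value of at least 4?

7

value 4: 7 assignments (counts)
value 3: 7 assignments
value 2: 6 assignments
value 1: 4 assignments
value 0: 1 assignment
So 7 of the 25 assignments meet the threshold.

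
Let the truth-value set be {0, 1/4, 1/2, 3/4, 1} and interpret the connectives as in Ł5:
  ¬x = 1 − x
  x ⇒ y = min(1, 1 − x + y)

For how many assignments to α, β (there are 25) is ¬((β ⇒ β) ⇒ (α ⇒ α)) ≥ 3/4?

value 0: 25 assignments
So 0 of the 25 assignments meet the threshold.

0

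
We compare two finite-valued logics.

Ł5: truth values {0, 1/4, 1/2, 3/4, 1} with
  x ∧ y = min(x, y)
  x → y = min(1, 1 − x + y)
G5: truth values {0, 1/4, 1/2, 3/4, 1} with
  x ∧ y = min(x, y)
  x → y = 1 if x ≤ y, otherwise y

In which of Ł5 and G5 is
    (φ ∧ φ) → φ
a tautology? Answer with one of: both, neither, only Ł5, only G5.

both

In Ł5: every assignment gives 1 — tautology.
In G5: every assignment gives 1 — tautology.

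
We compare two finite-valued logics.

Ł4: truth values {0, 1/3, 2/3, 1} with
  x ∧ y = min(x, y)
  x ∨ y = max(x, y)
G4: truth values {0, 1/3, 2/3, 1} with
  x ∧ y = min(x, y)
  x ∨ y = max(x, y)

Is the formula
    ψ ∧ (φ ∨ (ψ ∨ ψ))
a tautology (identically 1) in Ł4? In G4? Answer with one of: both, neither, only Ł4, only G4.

neither

In Ł4: at φ = 0, ψ = 0 the value is 0 — not a tautology.
In G4: at φ = 0, ψ = 0 the value is 0 — not a tautology.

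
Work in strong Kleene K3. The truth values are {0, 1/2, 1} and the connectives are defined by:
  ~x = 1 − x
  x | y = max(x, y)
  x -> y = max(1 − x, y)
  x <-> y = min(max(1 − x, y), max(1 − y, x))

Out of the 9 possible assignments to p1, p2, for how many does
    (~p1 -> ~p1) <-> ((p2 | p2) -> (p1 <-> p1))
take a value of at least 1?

p1 = 0, p2 = 0 ↦ 1  ≥
p1 = 0, p2 = 1/2 ↦ 1  ≥
p1 = 0, p2 = 1 ↦ 1  ≥
p1 = 1/2, p2 = 0 ↦ 1/2  <
p1 = 1/2, p2 = 1/2 ↦ 1/2  <
p1 = 1/2, p2 = 1 ↦ 1/2  <
p1 = 1, p2 = 0 ↦ 1  ≥
p1 = 1, p2 = 1/2 ↦ 1  ≥
p1 = 1, p2 = 1 ↦ 1  ≥
So 6 of the 9 assignments meet the threshold.

6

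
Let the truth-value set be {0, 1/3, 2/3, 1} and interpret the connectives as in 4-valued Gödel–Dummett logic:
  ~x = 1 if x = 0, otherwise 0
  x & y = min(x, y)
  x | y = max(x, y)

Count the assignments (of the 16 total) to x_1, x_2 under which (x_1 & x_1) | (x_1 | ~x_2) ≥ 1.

x_1 = 0, x_2 = 0 ↦ 1  ≥
x_1 = 0, x_2 = 1/3 ↦ 0  <
x_1 = 0, x_2 = 2/3 ↦ 0  <
x_1 = 0, x_2 = 1 ↦ 0  <
x_1 = 1/3, x_2 = 0 ↦ 1  ≥
x_1 = 1/3, x_2 = 1/3 ↦ 1/3  <
x_1 = 1/3, x_2 = 2/3 ↦ 1/3  <
x_1 = 1/3, x_2 = 1 ↦ 1/3  <
x_1 = 2/3, x_2 = 0 ↦ 1  ≥
x_1 = 2/3, x_2 = 1/3 ↦ 2/3  <
x_1 = 2/3, x_2 = 2/3 ↦ 2/3  <
x_1 = 2/3, x_2 = 1 ↦ 2/3  <
x_1 = 1, x_2 = 0 ↦ 1  ≥
x_1 = 1, x_2 = 1/3 ↦ 1  ≥
x_1 = 1, x_2 = 2/3 ↦ 1  ≥
x_1 = 1, x_2 = 1 ↦ 1  ≥
So 7 of the 16 assignments meet the threshold.

7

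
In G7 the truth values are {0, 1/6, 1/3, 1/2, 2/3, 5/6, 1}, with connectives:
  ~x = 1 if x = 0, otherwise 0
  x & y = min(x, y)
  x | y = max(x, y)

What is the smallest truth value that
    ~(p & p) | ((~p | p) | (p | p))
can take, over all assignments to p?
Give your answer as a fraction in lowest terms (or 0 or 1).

Take p = 1/6:
p & p = 1/6 & 1/6 = 1/6
~(p & p) = ~1/6 = 0
~p = ~1/6 = 0
~p | p = 0 | 1/6 = 1/6
p | p = 1/6 | 1/6 = 1/6
(~p | p) | (p | p) = 1/6 | 1/6 = 1/6
~(p & p) | ((~p | p) | (p | p)) = 0 | 1/6 = 1/6
No assignment yields a value below 1/6, so this is the minimum.

1/6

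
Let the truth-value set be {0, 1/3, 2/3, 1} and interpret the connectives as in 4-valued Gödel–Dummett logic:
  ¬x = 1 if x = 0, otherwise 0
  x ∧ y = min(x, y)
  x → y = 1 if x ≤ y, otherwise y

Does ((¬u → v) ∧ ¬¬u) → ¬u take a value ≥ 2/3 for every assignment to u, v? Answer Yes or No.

Counterexample: take u = 1/3, v = 0.
¬u = ¬1/3 = 0
¬u → v = 0 → 0 = 1
¬u = ¬1/3 = 0
¬¬u = ¬0 = 1
(¬u → v) ∧ ¬¬u = 1 ∧ 1 = 1
¬u = ¬1/3 = 0
((¬u → v) ∧ ¬¬u) → ¬u = 1 → 0 = 0
This gives 0, which is below 2/3.

No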